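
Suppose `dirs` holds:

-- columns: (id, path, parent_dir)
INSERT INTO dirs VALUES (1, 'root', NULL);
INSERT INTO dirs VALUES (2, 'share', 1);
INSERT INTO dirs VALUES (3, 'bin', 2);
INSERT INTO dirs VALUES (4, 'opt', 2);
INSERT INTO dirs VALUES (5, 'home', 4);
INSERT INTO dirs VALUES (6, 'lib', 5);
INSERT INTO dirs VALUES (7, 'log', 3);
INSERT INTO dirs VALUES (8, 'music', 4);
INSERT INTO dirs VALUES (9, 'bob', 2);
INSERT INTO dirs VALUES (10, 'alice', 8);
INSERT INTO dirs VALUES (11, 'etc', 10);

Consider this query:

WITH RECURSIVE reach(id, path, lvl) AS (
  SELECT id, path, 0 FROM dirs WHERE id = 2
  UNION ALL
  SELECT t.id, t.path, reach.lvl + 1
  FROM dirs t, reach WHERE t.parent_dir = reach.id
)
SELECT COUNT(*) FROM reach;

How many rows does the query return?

Base: id=2 (share) at lvl 0.
Iteration 1: rows with parent_dir in {2} -> bin (id 3, lvl 1), opt (id 4, lvl 1), bob (id 9, lvl 1).
Iteration 2: rows with parent_dir in {3,4,9} -> home (id 5, lvl 2), log (id 7, lvl 2), music (id 8, lvl 2).
Iteration 3: rows with parent_dir in {5,7,8} -> lib (id 6, lvl 3), alice (id 10, lvl 3).
Iteration 4: rows with parent_dir in {6,10} -> etc (id 11, lvl 4).
Iteration 5: no rows with parent_dir in {11}; recursion stops.
Total rows emitted: 10.

10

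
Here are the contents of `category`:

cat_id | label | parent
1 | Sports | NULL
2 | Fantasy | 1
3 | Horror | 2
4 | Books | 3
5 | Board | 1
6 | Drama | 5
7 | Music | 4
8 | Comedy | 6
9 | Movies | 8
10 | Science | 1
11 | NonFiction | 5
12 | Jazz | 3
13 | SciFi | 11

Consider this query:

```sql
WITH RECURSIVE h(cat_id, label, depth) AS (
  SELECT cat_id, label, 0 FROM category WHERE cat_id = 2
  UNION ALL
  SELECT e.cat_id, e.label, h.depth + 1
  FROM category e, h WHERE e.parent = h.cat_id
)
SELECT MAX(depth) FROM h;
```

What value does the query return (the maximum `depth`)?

Base: cat_id=2 (Fantasy) at depth 0.
Iteration 1: rows with parent in {2} -> Horror (id 3, depth 1).
Iteration 2: rows with parent in {3} -> Books (id 4, depth 2), Jazz (id 12, depth 2).
Iteration 3: rows with parent in {4,12} -> Music (id 7, depth 3).
Iteration 4: no rows with parent in {7}; recursion stops.
depth values: 0, 1, 2, 2, 3; the maximum is 3.

3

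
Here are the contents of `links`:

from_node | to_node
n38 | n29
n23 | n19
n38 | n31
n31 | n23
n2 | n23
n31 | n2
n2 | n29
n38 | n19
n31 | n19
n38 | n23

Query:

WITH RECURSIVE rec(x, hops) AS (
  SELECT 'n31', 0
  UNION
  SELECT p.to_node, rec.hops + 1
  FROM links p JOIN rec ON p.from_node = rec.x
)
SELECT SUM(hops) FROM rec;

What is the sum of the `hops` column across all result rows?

Base: (n31, hops=0).
Iteration 1: edges from {n31} -> (n19, hops=1), (n2, hops=1), (n23, hops=1).
Iteration 2: edges from {n19,n2,n23} -> (n19, hops=2), (n23, hops=2), (n29, hops=2).
Iteration 3: edges from {n19,n23,n29} -> (n19, hops=3).
Iteration 4: no outgoing edges from {n19}; recursion stops.
SUM(hops) = 0 + 1 + 1 + 1 + 2 + 2 + 2 + 3 = 12.

12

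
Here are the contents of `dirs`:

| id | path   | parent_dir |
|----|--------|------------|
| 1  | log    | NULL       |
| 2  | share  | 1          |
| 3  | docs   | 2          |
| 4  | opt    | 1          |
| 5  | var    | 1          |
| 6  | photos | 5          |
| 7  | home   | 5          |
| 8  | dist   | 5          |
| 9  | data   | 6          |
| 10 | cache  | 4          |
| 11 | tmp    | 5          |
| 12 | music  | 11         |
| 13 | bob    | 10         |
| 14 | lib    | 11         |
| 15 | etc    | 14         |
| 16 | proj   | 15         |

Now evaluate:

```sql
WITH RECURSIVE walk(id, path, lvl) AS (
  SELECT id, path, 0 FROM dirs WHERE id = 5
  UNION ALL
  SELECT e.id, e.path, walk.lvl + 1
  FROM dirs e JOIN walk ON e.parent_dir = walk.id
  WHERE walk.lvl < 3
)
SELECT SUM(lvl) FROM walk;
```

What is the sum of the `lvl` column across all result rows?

Base: id=5 (var) at lvl 0.
Iteration 1: rows with parent_dir in {5} -> photos (id 6, lvl 1), home (id 7, lvl 1), dist (id 8, lvl 1), tmp (id 11, lvl 1).
Iteration 2: rows with parent_dir in {6,7,8,11} -> data (id 9, lvl 2), music (id 12, lvl 2), lib (id 14, lvl 2).
Iteration 3: rows with parent_dir in {9,12,14} -> etc (id 15, lvl 3).
Iteration 4: lvl < 3 fails for all current rows; recursion stops.
SUM(lvl) = 0 + 1 + 1 + 1 + 1 + 2 + 2 + 2 + 3 = 13.

13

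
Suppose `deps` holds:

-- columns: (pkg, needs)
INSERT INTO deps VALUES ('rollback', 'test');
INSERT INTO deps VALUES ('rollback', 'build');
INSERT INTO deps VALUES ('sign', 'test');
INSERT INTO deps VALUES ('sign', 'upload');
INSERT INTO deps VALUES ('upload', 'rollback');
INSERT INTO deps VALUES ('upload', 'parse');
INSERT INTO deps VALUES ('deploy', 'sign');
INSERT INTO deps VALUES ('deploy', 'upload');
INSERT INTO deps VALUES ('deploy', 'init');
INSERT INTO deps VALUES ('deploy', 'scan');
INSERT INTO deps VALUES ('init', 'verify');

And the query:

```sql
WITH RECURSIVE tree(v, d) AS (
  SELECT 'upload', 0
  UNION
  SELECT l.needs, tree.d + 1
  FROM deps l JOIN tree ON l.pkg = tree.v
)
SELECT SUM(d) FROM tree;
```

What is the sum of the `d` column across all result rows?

6

Base: (upload, d=0).
Iteration 1: edges from {upload} -> (parse, d=1), (rollback, d=1).
Iteration 2: edges from {parse,rollback} -> (build, d=2), (test, d=2).
Iteration 3: no outgoing edges from {build,test}; recursion stops.
SUM(d) = 0 + 1 + 1 + 2 + 2 = 6.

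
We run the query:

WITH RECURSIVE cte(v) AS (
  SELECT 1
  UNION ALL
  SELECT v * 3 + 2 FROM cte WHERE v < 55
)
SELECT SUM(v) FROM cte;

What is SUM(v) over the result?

237

Base: v=1.
Iteration 1: 1 < 55 holds -> v = 1 * 3 + 2 = 5.
Iteration 2: 5 < 55 holds -> v = 5 * 3 + 2 = 17.
Iteration 3: 17 < 55 holds -> v = 17 * 3 + 2 = 53.
Iteration 4: 53 < 55 holds -> v = 53 * 3 + 2 = 161.
Iteration 5: 161 < 55 fails; recursion stops.
SUM(v) = 1 + 5 + 17 + 53 + 161 = 237.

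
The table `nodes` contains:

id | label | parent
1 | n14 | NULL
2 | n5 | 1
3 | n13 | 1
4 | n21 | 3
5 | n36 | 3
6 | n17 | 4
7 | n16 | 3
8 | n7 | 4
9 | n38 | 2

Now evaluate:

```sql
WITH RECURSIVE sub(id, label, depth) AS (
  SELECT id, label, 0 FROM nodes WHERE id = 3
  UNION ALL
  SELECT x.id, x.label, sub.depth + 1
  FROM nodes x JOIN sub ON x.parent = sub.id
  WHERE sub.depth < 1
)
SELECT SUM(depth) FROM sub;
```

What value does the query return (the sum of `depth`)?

3

Base: id=3 (n13) at depth 0.
Iteration 1: rows with parent in {3} -> n21 (id 4, depth 1), n36 (id 5, depth 1), n16 (id 7, depth 1).
Iteration 2: depth < 1 fails for all current rows; recursion stops.
SUM(depth) = 0 + 1 + 1 + 1 = 3.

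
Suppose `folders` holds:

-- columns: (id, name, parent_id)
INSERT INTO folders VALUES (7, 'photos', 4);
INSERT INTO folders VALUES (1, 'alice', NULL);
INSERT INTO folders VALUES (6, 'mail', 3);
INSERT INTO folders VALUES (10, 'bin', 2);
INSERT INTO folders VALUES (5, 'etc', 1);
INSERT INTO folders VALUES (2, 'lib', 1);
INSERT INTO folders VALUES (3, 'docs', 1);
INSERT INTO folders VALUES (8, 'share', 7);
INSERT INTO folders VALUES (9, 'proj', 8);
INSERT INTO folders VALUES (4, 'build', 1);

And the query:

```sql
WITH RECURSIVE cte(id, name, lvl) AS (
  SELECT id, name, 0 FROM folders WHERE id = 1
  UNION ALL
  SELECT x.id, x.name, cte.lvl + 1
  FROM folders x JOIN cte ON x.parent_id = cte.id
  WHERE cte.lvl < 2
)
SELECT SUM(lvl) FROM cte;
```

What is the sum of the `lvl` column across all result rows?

10

Base: id=1 (alice) at lvl 0.
Iteration 1: rows with parent_id in {1} -> lib (id 2, lvl 1), docs (id 3, lvl 1), build (id 4, lvl 1), etc (id 5, lvl 1).
Iteration 2: rows with parent_id in {2,3,4,5} -> mail (id 6, lvl 2), photos (id 7, lvl 2), bin (id 10, lvl 2).
Iteration 3: lvl < 2 fails for all current rows; recursion stops.
SUM(lvl) = 0 + 1 + 1 + 1 + 1 + 2 + 2 + 2 = 10.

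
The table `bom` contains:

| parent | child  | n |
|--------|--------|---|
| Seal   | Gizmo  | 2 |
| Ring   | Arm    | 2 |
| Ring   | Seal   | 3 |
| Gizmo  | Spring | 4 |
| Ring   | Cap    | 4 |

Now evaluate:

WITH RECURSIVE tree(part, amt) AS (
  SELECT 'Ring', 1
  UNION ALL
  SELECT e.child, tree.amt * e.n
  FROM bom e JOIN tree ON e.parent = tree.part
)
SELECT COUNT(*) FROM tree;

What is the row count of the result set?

6

Base: (Ring, amt=1).
Iteration 1: components of {Ring} -> Arm = 1*2 = 2, Cap = 1*4 = 4, Seal = 1*3 = 3.
Iteration 2: components of {Arm,Cap,Seal} -> Gizmo = 3*2 = 6.
Iteration 3: components of {Gizmo} -> Spring = 6*4 = 24.
Iteration 4: no further components; recursion stops.
Total rows emitted: 6.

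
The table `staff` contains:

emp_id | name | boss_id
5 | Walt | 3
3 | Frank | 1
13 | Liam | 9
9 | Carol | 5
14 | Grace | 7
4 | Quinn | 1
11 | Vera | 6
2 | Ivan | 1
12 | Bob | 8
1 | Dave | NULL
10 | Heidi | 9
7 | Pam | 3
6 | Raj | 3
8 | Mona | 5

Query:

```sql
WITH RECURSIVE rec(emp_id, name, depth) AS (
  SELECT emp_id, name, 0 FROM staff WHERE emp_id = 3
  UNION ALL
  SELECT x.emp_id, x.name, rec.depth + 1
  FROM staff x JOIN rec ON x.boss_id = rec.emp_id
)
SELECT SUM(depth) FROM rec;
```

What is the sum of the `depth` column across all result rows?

Base: emp_id=3 (Frank) at depth 0.
Iteration 1: rows with boss_id in {3} -> Walt (id 5, depth 1), Raj (id 6, depth 1), Pam (id 7, depth 1).
Iteration 2: rows with boss_id in {5,6,7} -> Mona (id 8, depth 2), Carol (id 9, depth 2), Vera (id 11, depth 2), Grace (id 14, depth 2).
Iteration 3: rows with boss_id in {8,9,11,14} -> Heidi (id 10, depth 3), Bob (id 12, depth 3), Liam (id 13, depth 3).
Iteration 4: no rows with boss_id in {10,12,13}; recursion stops.
SUM(depth) = 0 + 1 + 1 + 1 + 2 + 2 + 2 + 2 + 3 + 3 + 3 = 20.

20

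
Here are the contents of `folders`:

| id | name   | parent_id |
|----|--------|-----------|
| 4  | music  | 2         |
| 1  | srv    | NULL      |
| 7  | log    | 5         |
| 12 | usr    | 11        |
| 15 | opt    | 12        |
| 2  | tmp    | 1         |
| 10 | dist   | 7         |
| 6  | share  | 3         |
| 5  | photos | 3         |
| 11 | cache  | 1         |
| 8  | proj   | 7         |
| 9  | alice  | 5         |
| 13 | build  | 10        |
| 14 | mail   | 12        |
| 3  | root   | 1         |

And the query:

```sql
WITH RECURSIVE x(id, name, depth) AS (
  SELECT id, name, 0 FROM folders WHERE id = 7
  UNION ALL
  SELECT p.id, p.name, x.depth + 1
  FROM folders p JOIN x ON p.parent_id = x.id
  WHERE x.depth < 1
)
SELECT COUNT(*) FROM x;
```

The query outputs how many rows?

3

Base: id=7 (log) at depth 0.
Iteration 1: rows with parent_id in {7} -> proj (id 8, depth 1), dist (id 10, depth 1).
Iteration 2: depth < 1 fails for all current rows; recursion stops.
Total rows emitted: 3.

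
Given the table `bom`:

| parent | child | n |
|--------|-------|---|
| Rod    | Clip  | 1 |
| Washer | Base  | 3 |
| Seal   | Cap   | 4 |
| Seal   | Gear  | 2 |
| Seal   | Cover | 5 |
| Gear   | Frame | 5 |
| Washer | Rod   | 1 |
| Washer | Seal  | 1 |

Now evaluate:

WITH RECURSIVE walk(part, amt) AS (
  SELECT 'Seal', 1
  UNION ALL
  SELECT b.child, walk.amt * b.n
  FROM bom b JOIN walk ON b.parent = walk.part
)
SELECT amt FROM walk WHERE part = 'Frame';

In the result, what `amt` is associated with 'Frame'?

Base: (Seal, amt=1).
Iteration 1: components of {Seal} -> Cap = 1*4 = 4, Cover = 1*5 = 5, Gear = 1*2 = 2.
Iteration 2: components of {Cap,Cover,Gear} -> Frame = 2*5 = 10.
Iteration 3: no further components; recursion stops.

10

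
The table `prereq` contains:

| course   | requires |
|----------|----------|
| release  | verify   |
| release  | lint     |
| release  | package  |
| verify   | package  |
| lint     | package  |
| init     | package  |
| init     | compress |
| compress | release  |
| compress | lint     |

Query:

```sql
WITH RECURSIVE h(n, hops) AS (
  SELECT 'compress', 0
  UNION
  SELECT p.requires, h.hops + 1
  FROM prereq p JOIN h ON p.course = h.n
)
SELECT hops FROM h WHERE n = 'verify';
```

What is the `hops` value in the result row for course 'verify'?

Base: (compress, hops=0).
Iteration 1: edges from {compress} -> (lint, hops=1), (release, hops=1).
Iteration 2: edges from {lint,release} -> (lint, hops=2), (package, hops=2), (verify, hops=2). [UNION drops 1 duplicate row(s)]
Iteration 3: edges from {lint,package,verify} -> (package, hops=3). [UNION drops 1 duplicate row(s)]
Iteration 4: no outgoing edges from {package}; recursion stops.

2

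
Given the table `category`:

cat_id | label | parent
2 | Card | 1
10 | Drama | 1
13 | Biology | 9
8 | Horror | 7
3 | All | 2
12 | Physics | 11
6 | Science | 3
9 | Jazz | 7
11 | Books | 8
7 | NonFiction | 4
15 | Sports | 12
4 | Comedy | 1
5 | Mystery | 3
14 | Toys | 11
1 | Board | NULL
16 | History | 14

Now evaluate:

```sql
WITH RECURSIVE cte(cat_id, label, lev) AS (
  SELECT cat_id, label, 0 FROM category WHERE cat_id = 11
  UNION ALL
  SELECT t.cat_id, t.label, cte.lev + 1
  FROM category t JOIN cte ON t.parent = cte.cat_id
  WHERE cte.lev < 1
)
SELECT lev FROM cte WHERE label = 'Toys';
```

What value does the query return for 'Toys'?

1

Base: cat_id=11 (Books) at lev 0.
Iteration 1: rows with parent in {11} -> Physics (id 12, lev 1), Toys (id 14, lev 1).
Iteration 2: lev < 1 fails for all current rows; recursion stops.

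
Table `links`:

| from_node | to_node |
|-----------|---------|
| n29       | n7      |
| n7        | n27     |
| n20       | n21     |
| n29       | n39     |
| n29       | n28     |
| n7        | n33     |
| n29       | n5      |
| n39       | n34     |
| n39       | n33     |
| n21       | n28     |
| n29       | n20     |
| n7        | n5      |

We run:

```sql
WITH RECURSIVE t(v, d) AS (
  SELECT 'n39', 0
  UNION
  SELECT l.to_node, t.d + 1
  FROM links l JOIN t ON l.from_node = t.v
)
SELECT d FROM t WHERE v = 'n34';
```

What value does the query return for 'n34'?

Base: (n39, d=0).
Iteration 1: edges from {n39} -> (n33, d=1), (n34, d=1).
Iteration 2: no outgoing edges from {n33,n34}; recursion stops.

1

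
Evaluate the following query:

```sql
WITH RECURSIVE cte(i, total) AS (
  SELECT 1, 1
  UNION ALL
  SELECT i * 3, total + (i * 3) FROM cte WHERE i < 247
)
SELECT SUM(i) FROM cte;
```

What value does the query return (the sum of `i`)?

1093

Base: i=1, total=1.
Iteration 1: 1 < 247 holds -> i = 1 * 3 = 3, total = 1 + 3 = 4.
Iteration 2: 3 < 247 holds -> i = 3 * 3 = 9, total = 4 + 9 = 13.
Iteration 3: 9 < 247 holds -> i = 9 * 3 = 27, total = 13 + 27 = 40.
Iteration 4: 27 < 247 holds -> i = 27 * 3 = 81, total = 40 + 81 = 121.
Iteration 5: 81 < 247 holds -> i = 81 * 3 = 243, total = 121 + 243 = 364.
Iteration 6: 243 < 247 holds -> i = 243 * 3 = 729, total = 364 + 729 = 1093.
Iteration 7: 729 < 247 fails; recursion stops.
SUM(i) = 1 + 3 + 9 + 27 + 81 + 243 + 729 = 1093.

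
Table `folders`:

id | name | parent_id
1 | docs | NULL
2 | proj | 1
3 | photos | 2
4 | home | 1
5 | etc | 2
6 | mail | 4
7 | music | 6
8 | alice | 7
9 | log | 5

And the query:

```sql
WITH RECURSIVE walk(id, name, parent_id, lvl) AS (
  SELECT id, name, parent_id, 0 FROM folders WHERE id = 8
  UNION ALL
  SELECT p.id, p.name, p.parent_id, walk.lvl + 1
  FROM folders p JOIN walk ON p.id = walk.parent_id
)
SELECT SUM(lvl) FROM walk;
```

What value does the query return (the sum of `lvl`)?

10

Base: id=8 (alice), parent_id=7, lvl 0.
Iteration 1: join on id=7 -> music (id 7, parent_id=6, lvl 1).
Iteration 2: join on id=6 -> mail (id 6, parent_id=4, lvl 2).
Iteration 3: join on id=4 -> home (id 4, parent_id=1, lvl 3).
Iteration 4: join on id=1 -> docs (id 1, parent_id=NULL, lvl 4).
Iteration 5: parent_id is NULL; no match; recursion stops.
SUM(lvl) = 0 + 1 + 2 + 3 + 4 = 10.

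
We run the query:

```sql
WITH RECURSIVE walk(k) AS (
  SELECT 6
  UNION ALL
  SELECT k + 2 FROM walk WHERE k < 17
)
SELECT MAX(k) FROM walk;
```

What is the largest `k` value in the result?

18

Base: k=6.
Iteration 1: 6 < 17 holds -> k = 6 + 2 = 8.
Iteration 2: 8 < 17 holds -> k = 8 + 2 = 10.
Iteration 3: 10 < 17 holds -> k = 10 + 2 = 12.
Iteration 4: 12 < 17 holds -> k = 12 + 2 = 14.
Iteration 5: 14 < 17 holds -> k = 14 + 2 = 16.
Iteration 6: 16 < 17 holds -> k = 16 + 2 = 18.
Iteration 7: 18 < 17 fails; recursion stops.
k values: 6, 8, 10, 12, 14, 16, 18; the maximum is 18.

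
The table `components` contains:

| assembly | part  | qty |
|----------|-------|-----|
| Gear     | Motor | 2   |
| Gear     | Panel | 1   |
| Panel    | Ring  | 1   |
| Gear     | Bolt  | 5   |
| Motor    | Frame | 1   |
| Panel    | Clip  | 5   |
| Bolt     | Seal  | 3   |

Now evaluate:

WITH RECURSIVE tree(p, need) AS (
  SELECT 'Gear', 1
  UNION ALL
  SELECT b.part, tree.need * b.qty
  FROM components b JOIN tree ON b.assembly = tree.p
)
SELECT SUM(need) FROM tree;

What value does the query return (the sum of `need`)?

32

Base: (Gear, need=1).
Iteration 1: components of {Gear} -> Bolt = 1*5 = 5, Motor = 1*2 = 2, Panel = 1*1 = 1.
Iteration 2: components of {Bolt,Motor,Panel} -> Clip = 1*5 = 5, Frame = 2*1 = 2, Ring = 1*1 = 1, Seal = 5*3 = 15.
Iteration 3: no further components; recursion stops.
SUM(need) = 1 + 2 + 1 + 5 + 2 + 1 + 5 + 15 = 32.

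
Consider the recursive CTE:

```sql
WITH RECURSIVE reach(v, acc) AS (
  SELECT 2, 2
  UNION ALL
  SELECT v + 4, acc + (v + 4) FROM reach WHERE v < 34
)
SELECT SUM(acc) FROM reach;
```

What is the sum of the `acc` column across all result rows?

570

Base: v=2, acc=2.
Iteration 1: 2 < 34 holds -> v = 2 + 4 = 6, acc = 2 + 6 = 8.
Iteration 2: 6 < 34 holds -> v = 6 + 4 = 10, acc = 8 + 10 = 18.
Iteration 3: 10 < 34 holds -> v = 10 + 4 = 14, acc = 18 + 14 = 32.
Iteration 4: 14 < 34 holds -> v = 14 + 4 = 18, acc = 32 + 18 = 50.
Iteration 5: 18 < 34 holds -> v = 18 + 4 = 22, acc = 50 + 22 = 72.
Iteration 6: 22 < 34 holds -> v = 22 + 4 = 26, acc = 72 + 26 = 98.
Iteration 7: 26 < 34 holds -> v = 26 + 4 = 30, acc = 98 + 30 = 128.
Iteration 8: 30 < 34 holds -> v = 30 + 4 = 34, acc = 128 + 34 = 162.
Iteration 9: 34 < 34 fails; recursion stops.
SUM(acc) = 2 + 8 + 18 + 32 + 50 + 72 + 98 + 128 + 162 = 570.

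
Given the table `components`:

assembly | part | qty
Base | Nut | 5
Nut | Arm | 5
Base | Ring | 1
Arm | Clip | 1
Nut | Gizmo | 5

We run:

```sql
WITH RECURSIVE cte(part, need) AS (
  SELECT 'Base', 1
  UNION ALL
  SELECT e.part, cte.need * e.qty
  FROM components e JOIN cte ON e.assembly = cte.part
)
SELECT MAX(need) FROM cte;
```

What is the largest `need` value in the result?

Base: (Base, need=1).
Iteration 1: components of {Base} -> Nut = 1*5 = 5, Ring = 1*1 = 1.
Iteration 2: components of {Nut,Ring} -> Arm = 5*5 = 25, Gizmo = 5*5 = 25.
Iteration 3: components of {Arm,Gizmo} -> Clip = 25*1 = 25.
Iteration 4: no further components; recursion stops.
need values: 1, 5, 1, 25, 25, 25; the maximum is 25.

25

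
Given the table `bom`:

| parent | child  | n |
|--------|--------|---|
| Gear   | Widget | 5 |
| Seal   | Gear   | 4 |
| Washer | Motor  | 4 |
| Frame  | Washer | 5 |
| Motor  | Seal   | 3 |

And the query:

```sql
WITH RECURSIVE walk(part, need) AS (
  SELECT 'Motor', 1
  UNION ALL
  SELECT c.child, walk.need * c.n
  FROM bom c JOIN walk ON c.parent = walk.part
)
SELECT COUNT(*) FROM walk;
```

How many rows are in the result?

4

Base: (Motor, need=1).
Iteration 1: components of {Motor} -> Seal = 1*3 = 3.
Iteration 2: components of {Seal} -> Gear = 3*4 = 12.
Iteration 3: components of {Gear} -> Widget = 12*5 = 60.
Iteration 4: no further components; recursion stops.
Total rows emitted: 4.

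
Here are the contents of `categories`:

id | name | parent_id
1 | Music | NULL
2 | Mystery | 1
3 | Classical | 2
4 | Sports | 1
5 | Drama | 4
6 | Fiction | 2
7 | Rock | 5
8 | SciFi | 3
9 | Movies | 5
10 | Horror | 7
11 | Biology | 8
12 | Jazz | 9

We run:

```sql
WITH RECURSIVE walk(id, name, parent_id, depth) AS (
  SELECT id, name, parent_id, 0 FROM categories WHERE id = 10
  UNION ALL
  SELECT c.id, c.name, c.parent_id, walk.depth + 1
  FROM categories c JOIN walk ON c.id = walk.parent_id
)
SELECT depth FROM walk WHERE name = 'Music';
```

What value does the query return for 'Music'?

4

Base: id=10 (Horror), parent_id=7, depth 0.
Iteration 1: join on id=7 -> Rock (id 7, parent_id=5, depth 1).
Iteration 2: join on id=5 -> Drama (id 5, parent_id=4, depth 2).
Iteration 3: join on id=4 -> Sports (id 4, parent_id=1, depth 3).
Iteration 4: join on id=1 -> Music (id 1, parent_id=NULL, depth 4).
Iteration 5: parent_id is NULL; no match; recursion stops.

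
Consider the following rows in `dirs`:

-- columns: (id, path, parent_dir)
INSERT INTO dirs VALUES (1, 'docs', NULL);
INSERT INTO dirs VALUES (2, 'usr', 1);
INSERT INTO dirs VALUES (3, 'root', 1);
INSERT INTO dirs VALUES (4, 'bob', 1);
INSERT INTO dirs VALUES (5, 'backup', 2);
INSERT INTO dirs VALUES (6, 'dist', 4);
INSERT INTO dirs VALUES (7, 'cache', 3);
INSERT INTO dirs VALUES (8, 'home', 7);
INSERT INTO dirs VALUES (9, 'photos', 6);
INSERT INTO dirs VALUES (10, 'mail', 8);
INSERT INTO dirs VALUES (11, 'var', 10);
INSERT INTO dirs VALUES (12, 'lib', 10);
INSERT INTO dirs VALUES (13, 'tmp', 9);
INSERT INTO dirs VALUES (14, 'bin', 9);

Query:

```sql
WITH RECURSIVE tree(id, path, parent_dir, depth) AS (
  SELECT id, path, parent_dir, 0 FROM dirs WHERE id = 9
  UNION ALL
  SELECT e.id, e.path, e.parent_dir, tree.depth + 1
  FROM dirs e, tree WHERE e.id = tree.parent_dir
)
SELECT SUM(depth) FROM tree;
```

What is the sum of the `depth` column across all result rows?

6

Base: id=9 (photos), parent_dir=6, depth 0.
Iteration 1: join on id=6 -> dist (id 6, parent_dir=4, depth 1).
Iteration 2: join on id=4 -> bob (id 4, parent_dir=1, depth 2).
Iteration 3: join on id=1 -> docs (id 1, parent_dir=NULL, depth 3).
Iteration 4: parent_dir is NULL; no match; recursion stops.
SUM(depth) = 0 + 1 + 2 + 3 = 6.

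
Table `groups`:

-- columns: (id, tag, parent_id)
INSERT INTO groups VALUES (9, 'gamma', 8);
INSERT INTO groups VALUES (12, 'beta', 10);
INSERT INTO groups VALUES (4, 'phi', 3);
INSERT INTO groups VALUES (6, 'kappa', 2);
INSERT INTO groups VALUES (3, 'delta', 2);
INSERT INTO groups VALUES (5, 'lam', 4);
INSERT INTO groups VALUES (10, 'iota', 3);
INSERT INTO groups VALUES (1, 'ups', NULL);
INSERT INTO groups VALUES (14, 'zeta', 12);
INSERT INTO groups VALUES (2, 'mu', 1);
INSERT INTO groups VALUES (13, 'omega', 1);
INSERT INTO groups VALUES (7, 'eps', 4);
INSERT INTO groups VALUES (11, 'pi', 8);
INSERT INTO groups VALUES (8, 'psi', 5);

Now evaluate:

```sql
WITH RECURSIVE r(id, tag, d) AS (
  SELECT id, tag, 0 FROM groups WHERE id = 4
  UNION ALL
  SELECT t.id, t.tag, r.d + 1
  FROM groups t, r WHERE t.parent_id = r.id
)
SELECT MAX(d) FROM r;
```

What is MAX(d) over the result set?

Base: id=4 (phi) at d 0.
Iteration 1: rows with parent_id in {4} -> lam (id 5, d 1), eps (id 7, d 1).
Iteration 2: rows with parent_id in {5,7} -> psi (id 8, d 2).
Iteration 3: rows with parent_id in {8} -> gamma (id 9, d 3), pi (id 11, d 3).
Iteration 4: no rows with parent_id in {9,11}; recursion stops.
d values: 0, 1, 1, 2, 3, 3; the maximum is 3.

3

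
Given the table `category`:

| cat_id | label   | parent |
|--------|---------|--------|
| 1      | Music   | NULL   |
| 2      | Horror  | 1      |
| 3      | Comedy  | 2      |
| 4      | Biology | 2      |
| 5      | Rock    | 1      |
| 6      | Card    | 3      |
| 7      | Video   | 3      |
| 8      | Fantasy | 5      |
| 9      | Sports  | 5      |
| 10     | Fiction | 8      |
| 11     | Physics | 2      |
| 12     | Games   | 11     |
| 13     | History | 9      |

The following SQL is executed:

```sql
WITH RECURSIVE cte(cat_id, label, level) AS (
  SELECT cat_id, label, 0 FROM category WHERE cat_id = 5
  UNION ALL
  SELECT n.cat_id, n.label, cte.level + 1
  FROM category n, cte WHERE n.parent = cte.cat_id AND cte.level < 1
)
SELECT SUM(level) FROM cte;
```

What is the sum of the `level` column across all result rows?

2

Base: cat_id=5 (Rock) at level 0.
Iteration 1: rows with parent in {5} -> Fantasy (id 8, level 1), Sports (id 9, level 1).
Iteration 2: level < 1 fails for all current rows; recursion stops.
SUM(level) = 0 + 1 + 1 = 2.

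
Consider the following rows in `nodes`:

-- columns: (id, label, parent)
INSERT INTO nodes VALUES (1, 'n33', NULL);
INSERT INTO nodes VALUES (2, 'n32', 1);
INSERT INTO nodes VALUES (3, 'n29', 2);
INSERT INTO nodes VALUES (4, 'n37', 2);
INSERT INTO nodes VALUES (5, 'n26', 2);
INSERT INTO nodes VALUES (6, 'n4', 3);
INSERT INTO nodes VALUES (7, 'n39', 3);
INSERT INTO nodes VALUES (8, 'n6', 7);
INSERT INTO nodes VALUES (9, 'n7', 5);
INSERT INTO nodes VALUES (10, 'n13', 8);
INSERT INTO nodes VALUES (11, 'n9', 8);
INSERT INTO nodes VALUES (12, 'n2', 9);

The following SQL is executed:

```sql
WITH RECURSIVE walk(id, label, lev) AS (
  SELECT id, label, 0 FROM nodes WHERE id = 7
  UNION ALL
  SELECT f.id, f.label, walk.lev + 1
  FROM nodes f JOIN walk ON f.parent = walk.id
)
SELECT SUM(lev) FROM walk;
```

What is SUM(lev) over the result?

Base: id=7 (n39) at lev 0.
Iteration 1: rows with parent in {7} -> n6 (id 8, lev 1).
Iteration 2: rows with parent in {8} -> n13 (id 10, lev 2), n9 (id 11, lev 2).
Iteration 3: no rows with parent in {10,11}; recursion stops.
SUM(lev) = 0 + 1 + 2 + 2 = 5.

5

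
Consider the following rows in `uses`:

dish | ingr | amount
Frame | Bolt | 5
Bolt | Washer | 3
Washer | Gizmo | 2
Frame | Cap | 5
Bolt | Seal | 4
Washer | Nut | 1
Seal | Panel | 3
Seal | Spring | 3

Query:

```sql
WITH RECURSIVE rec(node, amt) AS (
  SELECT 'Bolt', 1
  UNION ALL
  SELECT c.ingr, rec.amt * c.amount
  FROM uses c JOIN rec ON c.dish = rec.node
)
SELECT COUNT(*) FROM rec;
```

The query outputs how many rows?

7

Base: (Bolt, amt=1).
Iteration 1: components of {Bolt} -> Seal = 1*4 = 4, Washer = 1*3 = 3.
Iteration 2: components of {Seal,Washer} -> Gizmo = 3*2 = 6, Nut = 3*1 = 3, Panel = 4*3 = 12, Spring = 4*3 = 12.
Iteration 3: no further components; recursion stops.
Total rows emitted: 7.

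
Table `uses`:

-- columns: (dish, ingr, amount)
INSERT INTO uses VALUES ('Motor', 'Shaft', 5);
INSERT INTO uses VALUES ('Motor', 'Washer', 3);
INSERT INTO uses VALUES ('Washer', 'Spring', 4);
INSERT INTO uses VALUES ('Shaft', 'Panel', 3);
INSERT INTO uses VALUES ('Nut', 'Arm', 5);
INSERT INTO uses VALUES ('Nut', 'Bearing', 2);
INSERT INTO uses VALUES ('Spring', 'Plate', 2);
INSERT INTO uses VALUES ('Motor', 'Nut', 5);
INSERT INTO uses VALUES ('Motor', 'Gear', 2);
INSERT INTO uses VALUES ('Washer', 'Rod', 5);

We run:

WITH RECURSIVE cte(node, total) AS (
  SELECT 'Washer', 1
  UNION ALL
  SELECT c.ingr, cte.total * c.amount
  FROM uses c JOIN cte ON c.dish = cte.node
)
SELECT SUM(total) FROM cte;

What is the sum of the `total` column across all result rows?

18

Base: (Washer, total=1).
Iteration 1: components of {Washer} -> Rod = 1*5 = 5, Spring = 1*4 = 4.
Iteration 2: components of {Rod,Spring} -> Plate = 4*2 = 8.
Iteration 3: no further components; recursion stops.
SUM(total) = 1 + 5 + 4 + 8 = 18.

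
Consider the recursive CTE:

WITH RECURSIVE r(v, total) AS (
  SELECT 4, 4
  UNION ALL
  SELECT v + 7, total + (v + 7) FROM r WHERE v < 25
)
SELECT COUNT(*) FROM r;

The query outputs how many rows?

4

Base: v=4, total=4.
Iteration 1: 4 < 25 holds -> v = 4 + 7 = 11, total = 4 + 11 = 15.
Iteration 2: 11 < 25 holds -> v = 11 + 7 = 18, total = 15 + 18 = 33.
Iteration 3: 18 < 25 holds -> v = 18 + 7 = 25, total = 33 + 25 = 58.
Iteration 4: 25 < 25 fails; recursion stops.
Total rows emitted: 4.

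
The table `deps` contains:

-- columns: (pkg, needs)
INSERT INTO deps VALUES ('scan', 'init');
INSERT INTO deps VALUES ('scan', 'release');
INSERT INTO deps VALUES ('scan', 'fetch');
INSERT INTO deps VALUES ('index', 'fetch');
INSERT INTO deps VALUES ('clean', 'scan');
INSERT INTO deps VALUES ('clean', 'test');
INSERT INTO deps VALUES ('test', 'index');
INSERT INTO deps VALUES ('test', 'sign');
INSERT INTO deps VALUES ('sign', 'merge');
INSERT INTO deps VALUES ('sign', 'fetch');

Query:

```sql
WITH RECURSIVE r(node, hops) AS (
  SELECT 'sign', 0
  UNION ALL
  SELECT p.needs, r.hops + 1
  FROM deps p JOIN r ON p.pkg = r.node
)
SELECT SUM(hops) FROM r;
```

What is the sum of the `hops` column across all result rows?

2

Base: (sign, hops=0).
Iteration 1: edges from {sign} -> (fetch, hops=1), (merge, hops=1).
Iteration 2: no outgoing edges from {fetch,merge}; recursion stops.
SUM(hops) = 0 + 1 + 1 = 2.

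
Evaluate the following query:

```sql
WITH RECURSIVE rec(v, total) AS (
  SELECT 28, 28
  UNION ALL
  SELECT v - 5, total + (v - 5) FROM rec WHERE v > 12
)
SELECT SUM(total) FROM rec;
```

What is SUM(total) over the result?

320

Base: v=28, total=28.
Iteration 1: 28 > 12 holds -> v = 28 - 5 = 23, total = 28 + 23 = 51.
Iteration 2: 23 > 12 holds -> v = 23 - 5 = 18, total = 51 + 18 = 69.
Iteration 3: 18 > 12 holds -> v = 18 - 5 = 13, total = 69 + 13 = 82.
Iteration 4: 13 > 12 holds -> v = 13 - 5 = 8, total = 82 + 8 = 90.
Iteration 5: 8 > 12 fails; recursion stops.
SUM(total) = 28 + 51 + 69 + 82 + 90 = 320.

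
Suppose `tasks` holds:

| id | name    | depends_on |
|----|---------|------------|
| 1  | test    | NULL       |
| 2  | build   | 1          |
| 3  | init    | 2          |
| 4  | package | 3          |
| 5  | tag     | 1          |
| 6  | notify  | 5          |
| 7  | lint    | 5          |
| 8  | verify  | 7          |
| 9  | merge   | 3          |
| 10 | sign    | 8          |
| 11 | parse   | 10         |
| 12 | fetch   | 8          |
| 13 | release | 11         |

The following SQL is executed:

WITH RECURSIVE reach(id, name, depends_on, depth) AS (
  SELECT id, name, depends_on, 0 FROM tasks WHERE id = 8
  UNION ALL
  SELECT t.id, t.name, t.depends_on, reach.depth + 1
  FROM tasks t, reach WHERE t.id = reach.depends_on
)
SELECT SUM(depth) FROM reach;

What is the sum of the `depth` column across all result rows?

6

Base: id=8 (verify), depends_on=7, depth 0.
Iteration 1: join on id=7 -> lint (id 7, depends_on=5, depth 1).
Iteration 2: join on id=5 -> tag (id 5, depends_on=1, depth 2).
Iteration 3: join on id=1 -> test (id 1, depends_on=NULL, depth 3).
Iteration 4: depends_on is NULL; no match; recursion stops.
SUM(depth) = 0 + 1 + 2 + 3 = 6.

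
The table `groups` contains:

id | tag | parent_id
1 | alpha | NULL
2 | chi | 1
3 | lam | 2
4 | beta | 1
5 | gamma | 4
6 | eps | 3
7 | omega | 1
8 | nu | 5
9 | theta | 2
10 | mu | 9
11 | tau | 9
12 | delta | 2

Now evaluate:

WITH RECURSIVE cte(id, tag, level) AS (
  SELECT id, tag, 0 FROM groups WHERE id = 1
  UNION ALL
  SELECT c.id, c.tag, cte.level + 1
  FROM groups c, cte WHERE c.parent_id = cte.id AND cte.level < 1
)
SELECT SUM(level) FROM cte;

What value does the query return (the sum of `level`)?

Base: id=1 (alpha) at level 0.
Iteration 1: rows with parent_id in {1} -> chi (id 2, level 1), beta (id 4, level 1), omega (id 7, level 1).
Iteration 2: level < 1 fails for all current rows; recursion stops.
SUM(level) = 0 + 1 + 1 + 1 = 3.

3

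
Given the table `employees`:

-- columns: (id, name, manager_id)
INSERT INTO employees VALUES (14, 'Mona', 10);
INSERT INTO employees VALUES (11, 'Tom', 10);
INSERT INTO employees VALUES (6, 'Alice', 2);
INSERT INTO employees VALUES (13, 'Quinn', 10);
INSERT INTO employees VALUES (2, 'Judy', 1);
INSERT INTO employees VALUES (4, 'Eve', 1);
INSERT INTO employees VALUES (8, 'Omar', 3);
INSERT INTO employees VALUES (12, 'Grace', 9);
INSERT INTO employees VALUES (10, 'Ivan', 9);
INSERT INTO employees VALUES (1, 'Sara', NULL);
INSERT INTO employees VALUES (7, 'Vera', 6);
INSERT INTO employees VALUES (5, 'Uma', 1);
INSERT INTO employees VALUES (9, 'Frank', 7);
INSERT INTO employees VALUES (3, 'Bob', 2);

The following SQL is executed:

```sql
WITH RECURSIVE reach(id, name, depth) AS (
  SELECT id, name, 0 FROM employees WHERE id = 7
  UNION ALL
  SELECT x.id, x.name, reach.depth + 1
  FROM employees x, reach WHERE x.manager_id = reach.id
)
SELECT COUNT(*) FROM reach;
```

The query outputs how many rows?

7

Base: id=7 (Vera) at depth 0.
Iteration 1: rows with manager_id in {7} -> Frank (id 9, depth 1).
Iteration 2: rows with manager_id in {9} -> Ivan (id 10, depth 2), Grace (id 12, depth 2).
Iteration 3: rows with manager_id in {10,12} -> Tom (id 11, depth 3), Quinn (id 13, depth 3), Mona (id 14, depth 3).
Iteration 4: no rows with manager_id in {11,13,14}; recursion stops.
Total rows emitted: 7.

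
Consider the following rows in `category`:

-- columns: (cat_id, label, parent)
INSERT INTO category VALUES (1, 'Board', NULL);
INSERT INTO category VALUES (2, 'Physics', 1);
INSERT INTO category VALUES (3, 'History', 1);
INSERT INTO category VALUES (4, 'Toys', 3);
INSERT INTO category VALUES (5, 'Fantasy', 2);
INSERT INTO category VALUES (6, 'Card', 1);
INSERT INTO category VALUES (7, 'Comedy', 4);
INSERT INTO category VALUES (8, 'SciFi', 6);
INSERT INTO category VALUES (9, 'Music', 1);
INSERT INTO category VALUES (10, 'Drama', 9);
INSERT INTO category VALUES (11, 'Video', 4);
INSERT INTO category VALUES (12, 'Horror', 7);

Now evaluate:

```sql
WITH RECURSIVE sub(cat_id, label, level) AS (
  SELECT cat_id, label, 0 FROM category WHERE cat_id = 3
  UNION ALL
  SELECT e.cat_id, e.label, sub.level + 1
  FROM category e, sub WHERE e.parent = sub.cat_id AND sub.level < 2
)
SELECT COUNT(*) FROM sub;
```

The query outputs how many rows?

4

Base: cat_id=3 (History) at level 0.
Iteration 1: rows with parent in {3} -> Toys (id 4, level 1).
Iteration 2: rows with parent in {4} -> Comedy (id 7, level 2), Video (id 11, level 2).
Iteration 3: level < 2 fails for all current rows; recursion stops.
Total rows emitted: 4.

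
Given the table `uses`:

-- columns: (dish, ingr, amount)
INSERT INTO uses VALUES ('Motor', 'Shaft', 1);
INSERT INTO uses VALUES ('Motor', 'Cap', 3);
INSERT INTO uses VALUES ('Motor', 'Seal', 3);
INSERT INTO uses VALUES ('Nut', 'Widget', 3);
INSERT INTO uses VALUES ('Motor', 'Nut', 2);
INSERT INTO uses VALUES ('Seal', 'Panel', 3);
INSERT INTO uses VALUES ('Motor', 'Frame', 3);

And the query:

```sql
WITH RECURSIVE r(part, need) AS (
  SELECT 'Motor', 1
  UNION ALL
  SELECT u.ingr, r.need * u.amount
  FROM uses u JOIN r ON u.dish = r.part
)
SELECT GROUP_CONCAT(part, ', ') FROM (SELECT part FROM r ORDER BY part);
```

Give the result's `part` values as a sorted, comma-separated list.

Cap, Frame, Motor, Nut, Panel, Seal, Shaft, Widget

Base: (Motor, need=1).
Iteration 1: components of {Motor} -> Cap = 1*3 = 3, Frame = 1*3 = 3, Nut = 1*2 = 2, Seal = 1*3 = 3, Shaft = 1*1 = 1.
Iteration 2: components of {Cap,Frame,Nut,Seal,Shaft} -> Panel = 3*3 = 9, Widget = 2*3 = 6.
Iteration 3: no further components; recursion stops.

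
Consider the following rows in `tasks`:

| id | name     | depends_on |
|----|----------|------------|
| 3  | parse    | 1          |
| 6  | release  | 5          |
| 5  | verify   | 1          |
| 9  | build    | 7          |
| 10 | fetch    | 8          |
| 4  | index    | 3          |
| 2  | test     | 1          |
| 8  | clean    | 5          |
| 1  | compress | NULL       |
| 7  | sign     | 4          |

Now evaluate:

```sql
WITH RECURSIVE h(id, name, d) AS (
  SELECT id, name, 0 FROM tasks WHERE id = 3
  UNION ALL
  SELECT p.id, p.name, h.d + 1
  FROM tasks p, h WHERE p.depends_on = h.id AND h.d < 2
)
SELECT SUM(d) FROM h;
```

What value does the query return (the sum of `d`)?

3

Base: id=3 (parse) at d 0.
Iteration 1: rows with depends_on in {3} -> index (id 4, d 1).
Iteration 2: rows with depends_on in {4} -> sign (id 7, d 2).
Iteration 3: d < 2 fails for all current rows; recursion stops.
SUM(d) = 0 + 1 + 2 = 3.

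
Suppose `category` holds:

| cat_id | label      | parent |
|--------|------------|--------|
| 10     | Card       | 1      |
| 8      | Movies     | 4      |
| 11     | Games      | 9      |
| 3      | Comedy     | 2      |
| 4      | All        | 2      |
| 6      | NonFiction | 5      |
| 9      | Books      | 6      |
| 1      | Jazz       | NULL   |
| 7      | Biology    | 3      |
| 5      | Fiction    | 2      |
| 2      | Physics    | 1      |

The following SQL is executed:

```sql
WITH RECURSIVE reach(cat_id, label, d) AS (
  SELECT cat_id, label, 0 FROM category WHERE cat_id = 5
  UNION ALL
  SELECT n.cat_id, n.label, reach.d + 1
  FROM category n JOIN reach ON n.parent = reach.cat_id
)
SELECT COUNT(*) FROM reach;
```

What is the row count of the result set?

Base: cat_id=5 (Fiction) at d 0.
Iteration 1: rows with parent in {5} -> NonFiction (id 6, d 1).
Iteration 2: rows with parent in {6} -> Books (id 9, d 2).
Iteration 3: rows with parent in {9} -> Games (id 11, d 3).
Iteration 4: no rows with parent in {11}; recursion stops.
Total rows emitted: 4.

4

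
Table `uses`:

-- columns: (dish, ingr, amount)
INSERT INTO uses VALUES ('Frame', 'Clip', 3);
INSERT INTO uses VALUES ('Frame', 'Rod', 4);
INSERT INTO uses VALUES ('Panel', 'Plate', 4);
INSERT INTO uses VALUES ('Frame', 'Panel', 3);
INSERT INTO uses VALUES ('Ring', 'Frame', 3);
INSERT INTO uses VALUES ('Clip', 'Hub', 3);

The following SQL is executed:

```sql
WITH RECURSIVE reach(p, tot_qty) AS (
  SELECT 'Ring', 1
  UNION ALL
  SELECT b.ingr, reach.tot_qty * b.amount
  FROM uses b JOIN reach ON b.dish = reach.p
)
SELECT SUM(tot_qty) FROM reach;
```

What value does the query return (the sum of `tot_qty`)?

97

Base: (Ring, tot_qty=1).
Iteration 1: components of {Ring} -> Frame = 1*3 = 3.
Iteration 2: components of {Frame} -> Clip = 3*3 = 9, Panel = 3*3 = 9, Rod = 3*4 = 12.
Iteration 3: components of {Clip,Panel,Rod} -> Hub = 9*3 = 27, Plate = 9*4 = 36.
Iteration 4: no further components; recursion stops.
SUM(tot_qty) = 1 + 3 + 9 + 9 + 12 + 36 + 27 = 97.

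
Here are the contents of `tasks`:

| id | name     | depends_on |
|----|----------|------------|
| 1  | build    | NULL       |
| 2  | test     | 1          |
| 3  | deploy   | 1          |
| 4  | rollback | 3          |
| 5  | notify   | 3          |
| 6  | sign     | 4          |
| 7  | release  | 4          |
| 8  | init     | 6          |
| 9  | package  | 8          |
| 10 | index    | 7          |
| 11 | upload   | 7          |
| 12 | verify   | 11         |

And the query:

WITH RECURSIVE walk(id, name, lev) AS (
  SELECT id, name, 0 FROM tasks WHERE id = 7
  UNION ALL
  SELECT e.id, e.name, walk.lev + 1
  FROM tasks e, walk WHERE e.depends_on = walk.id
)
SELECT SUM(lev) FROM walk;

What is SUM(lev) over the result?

4

Base: id=7 (release) at lev 0.
Iteration 1: rows with depends_on in {7} -> index (id 10, lev 1), upload (id 11, lev 1).
Iteration 2: rows with depends_on in {10,11} -> verify (id 12, lev 2).
Iteration 3: no rows with depends_on in {12}; recursion stops.
SUM(lev) = 0 + 1 + 1 + 2 = 4.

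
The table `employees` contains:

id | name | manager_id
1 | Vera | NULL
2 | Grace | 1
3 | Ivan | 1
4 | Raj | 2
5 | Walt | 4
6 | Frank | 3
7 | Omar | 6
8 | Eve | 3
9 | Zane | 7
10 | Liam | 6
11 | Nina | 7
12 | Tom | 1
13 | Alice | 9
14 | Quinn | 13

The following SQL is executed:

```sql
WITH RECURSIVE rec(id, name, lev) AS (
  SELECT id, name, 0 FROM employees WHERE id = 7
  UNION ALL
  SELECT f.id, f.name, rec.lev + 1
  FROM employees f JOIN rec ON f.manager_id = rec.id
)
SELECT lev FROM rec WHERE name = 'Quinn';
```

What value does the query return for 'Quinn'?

3

Base: id=7 (Omar) at lev 0.
Iteration 1: rows with manager_id in {7} -> Zane (id 9, lev 1), Nina (id 11, lev 1).
Iteration 2: rows with manager_id in {9,11} -> Alice (id 13, lev 2).
Iteration 3: rows with manager_id in {13} -> Quinn (id 14, lev 3).
Iteration 4: no rows with manager_id in {14}; recursion stops.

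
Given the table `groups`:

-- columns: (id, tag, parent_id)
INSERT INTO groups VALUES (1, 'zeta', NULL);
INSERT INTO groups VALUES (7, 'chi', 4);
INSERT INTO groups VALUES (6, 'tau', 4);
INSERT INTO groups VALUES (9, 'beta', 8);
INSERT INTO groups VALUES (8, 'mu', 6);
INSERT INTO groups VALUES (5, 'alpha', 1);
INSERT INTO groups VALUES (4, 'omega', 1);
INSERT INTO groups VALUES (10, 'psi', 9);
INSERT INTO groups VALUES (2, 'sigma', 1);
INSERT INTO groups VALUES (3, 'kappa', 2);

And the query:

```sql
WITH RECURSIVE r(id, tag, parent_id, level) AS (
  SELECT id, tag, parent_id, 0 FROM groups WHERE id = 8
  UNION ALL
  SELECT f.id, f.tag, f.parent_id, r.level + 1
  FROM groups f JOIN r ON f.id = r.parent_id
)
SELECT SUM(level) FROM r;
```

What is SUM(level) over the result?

Base: id=8 (mu), parent_id=6, level 0.
Iteration 1: join on id=6 -> tau (id 6, parent_id=4, level 1).
Iteration 2: join on id=4 -> omega (id 4, parent_id=1, level 2).
Iteration 3: join on id=1 -> zeta (id 1, parent_id=NULL, level 3).
Iteration 4: parent_id is NULL; no match; recursion stops.
SUM(level) = 0 + 1 + 2 + 3 = 6.

6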